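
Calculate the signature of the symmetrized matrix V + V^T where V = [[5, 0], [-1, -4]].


Step 1: V + V^T = [[10, -1], [-1, -8]]
Step 2: trace = 2, det = -81
Step 3: Discriminant = 2^2 - 4*(-81) = 328
Step 4: Eigenvalues: 10.0554, -8.05539
Step 5: Signature = (# positive eigenvalues) - (# negative eigenvalues) = 0

0


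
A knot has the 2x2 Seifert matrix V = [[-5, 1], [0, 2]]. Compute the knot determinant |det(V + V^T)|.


Step 1: Form V + V^T where V = [[-5, 1], [0, 2]]
  V^T = [[-5, 0], [1, 2]]
  V + V^T = [[-10, 1], [1, 4]]
Step 2: det(V + V^T) = (-10)*4 - 1*1
  = -40 - 1 = -41
Step 3: Knot determinant = |det(V + V^T)| = |-41| = 41

41


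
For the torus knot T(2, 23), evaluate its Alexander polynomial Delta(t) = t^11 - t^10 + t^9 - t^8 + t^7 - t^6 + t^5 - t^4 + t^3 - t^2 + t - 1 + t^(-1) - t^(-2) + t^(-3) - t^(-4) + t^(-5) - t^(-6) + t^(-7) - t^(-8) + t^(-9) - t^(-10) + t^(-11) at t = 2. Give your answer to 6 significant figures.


Substituting t = 2 into Delta(t) = t^11 - t^10 + t^9 - t^8 + t^7 - t^6 + t^5 - t^4 + t^3 - t^2 + t - 1 + t^(-1) - t^(-2) + t^(-3) - t^(-4) + t^(-5) - t^(-6) + t^(-7) - t^(-8) + t^(-9) - t^(-10) + t^(-11):
Term values: (2048) + (-1024) + (512) + (-256) + (128) + (-64) + (32) + (-16) + (8) + (-4) + (2) + (-1) + (0.5) + (-0.25) + (0.125) + (-0.0625) + (0.03125) + (-0.015625) + (0.0078125) + (-0.00390625) + (0.00195312) + (-0.000976562) + (0.000488281)
Sum = 1365.333496
Rounded to 6 significant figures: 1365.33

1365.33


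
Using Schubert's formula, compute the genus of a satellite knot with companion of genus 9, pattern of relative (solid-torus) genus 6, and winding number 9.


Schubert: g(satellite) = g_rel(pattern) + |winding| * g(companion),
where g_rel(pattern) is the genus of the pattern relative to the solid torus.
= 6 + 9 * 9
= 6 + 81 = 87

87


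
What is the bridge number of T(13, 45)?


The bridge number of T(p,q) is min(p,q).
min(13, 45) = 13

13


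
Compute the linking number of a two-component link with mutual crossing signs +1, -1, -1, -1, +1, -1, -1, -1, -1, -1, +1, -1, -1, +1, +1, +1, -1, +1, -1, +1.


Step 1: Count positive crossings: 8
Step 2: Count negative crossings: 12
Step 3: Sum of signs = 8 - 12 = -4
Step 4: Linking number = sum/2 = -4/2 = -2

-2


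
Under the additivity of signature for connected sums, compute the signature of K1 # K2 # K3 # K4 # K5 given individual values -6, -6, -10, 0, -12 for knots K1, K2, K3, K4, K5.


The signature is additive under connected sum.
signature(K1 # K2 # K3 # K4 # K5) = (-6) + (-6) + (-10) + (0) + (-12)
= -34

-34


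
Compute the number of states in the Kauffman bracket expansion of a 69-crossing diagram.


Each crossing contributes 2 choices (A-smoothing or B-smoothing).
Total states = 2^69 = 590295810358705651712

590295810358705651712


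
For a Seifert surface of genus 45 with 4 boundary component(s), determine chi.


chi = 2 - 2g - b
= 2 - 2*45 - 4
= 2 - 90 - 4 = -92

-92


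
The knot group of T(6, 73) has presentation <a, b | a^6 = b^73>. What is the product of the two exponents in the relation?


The relation is a^6 = b^73.
Product of exponents = 6 * 73
= 438

438


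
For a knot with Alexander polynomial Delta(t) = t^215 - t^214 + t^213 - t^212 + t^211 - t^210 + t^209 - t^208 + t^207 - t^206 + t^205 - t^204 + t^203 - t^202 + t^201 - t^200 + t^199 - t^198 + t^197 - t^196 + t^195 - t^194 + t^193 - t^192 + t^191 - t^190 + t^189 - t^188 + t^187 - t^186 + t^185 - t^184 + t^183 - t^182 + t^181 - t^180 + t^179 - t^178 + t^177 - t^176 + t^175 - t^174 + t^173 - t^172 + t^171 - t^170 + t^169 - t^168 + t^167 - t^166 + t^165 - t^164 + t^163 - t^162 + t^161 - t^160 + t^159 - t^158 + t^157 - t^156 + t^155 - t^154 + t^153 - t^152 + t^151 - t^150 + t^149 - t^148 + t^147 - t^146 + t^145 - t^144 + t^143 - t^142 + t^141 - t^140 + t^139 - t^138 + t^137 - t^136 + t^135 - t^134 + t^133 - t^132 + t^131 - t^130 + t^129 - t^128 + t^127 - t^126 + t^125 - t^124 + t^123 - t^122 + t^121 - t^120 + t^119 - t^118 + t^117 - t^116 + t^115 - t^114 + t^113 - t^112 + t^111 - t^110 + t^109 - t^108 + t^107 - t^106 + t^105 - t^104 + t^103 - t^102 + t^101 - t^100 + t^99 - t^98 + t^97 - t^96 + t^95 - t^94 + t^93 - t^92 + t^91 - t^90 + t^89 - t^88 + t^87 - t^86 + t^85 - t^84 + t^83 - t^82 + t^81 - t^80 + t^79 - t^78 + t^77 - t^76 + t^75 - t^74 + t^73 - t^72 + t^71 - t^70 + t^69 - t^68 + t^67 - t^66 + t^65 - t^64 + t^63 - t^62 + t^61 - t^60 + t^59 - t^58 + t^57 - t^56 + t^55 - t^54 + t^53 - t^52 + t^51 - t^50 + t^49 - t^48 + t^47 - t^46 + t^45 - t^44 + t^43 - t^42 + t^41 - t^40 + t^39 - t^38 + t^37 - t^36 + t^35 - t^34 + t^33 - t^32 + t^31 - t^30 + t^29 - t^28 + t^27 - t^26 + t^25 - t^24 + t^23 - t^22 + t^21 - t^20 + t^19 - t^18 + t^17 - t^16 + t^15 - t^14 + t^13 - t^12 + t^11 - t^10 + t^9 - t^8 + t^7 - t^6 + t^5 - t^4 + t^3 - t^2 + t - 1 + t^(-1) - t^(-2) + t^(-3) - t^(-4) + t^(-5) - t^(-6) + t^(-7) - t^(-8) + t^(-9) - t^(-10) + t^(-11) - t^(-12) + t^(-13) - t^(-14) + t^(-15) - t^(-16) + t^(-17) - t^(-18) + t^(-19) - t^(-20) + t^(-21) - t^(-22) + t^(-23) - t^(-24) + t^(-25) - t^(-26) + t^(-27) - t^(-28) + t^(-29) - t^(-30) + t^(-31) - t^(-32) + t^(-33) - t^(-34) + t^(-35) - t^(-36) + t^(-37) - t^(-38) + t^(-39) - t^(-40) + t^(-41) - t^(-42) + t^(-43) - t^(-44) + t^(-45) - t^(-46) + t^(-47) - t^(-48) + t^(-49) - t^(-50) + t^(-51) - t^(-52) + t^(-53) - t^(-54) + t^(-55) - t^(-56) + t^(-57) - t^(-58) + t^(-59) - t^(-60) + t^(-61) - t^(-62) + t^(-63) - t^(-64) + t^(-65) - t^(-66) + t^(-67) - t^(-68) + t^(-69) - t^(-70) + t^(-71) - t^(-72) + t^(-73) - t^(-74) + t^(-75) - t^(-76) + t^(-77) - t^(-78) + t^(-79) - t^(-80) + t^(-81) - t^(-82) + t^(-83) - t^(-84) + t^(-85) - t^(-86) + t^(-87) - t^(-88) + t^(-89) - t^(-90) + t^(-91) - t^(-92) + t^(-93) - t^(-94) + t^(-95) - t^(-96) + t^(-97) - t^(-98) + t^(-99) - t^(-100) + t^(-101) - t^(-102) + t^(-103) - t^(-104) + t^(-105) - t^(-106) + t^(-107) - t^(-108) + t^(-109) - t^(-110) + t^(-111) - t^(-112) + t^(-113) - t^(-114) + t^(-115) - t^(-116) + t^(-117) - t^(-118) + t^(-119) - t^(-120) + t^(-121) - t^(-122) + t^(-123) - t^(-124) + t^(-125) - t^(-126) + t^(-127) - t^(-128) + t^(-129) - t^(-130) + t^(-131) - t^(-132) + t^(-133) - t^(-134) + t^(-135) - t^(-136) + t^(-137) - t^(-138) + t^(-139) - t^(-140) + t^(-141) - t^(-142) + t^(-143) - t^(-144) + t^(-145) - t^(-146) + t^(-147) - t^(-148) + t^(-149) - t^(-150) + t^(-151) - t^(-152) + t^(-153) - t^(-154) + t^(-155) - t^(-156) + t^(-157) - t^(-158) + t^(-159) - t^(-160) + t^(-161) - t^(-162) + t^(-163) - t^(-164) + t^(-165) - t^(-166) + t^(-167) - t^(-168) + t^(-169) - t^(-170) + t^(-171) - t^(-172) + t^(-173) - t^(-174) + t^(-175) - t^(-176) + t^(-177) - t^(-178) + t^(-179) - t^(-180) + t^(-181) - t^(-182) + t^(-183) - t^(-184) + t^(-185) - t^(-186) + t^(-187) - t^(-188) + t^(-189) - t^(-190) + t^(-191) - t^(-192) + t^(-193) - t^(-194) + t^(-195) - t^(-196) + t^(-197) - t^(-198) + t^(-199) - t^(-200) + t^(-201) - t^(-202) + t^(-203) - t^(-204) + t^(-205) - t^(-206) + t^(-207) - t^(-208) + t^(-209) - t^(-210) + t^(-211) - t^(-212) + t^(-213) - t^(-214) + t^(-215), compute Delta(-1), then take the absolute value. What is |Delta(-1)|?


Step 1: The polynomial has 431 terms with alternating signs, exponents from 215 down to -215.
Step 2: Substitute t = -1. The i-th term has coefficient (-1)^i and exponent (m-i),
  so its value is (-1)^i * (-1)^(m-i) = (-1)^m = -1 for every i.
Step 3: All 431 terms equal -1, so Delta(-1) = 431 * (-1) = -431
Step 4: |Delta(-1)| = 431

431


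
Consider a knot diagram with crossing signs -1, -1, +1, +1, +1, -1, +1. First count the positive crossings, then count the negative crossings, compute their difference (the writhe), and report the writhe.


Step 1: Count positive crossings (+1).
Positive crossings: 4
Step 2: Count negative crossings (-1).
Negative crossings: 3
Step 3: Writhe = (positive) - (negative)
w = 4 - 3 = 1
Step 4: |w| = 1, and w is positive

1


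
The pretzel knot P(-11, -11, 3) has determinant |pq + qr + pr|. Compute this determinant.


Step 1: Compute pq + qr + pr.
pq = (-11)*(-11) = 121
qr = (-11)*3 = -33
pr = (-11)*3 = -33
pq + qr + pr = 121 + (-33) + (-33) = 55
Step 2: Take absolute value.
det(P(-11,-11,3)) = |55| = 55

55


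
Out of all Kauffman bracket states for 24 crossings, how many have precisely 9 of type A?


We choose which 9 of 24 crossings get A-smoothings.
C(24, 9) = 24! / (9! * 15!)
= 1307504

1307504


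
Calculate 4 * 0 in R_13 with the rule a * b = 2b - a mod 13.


4 * 0 = 2*0 - 4 mod 13
= 0 - 4 mod 13
= -4 mod 13 = 9

9


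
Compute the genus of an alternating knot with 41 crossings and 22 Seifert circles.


For alternating knots, g = (c - s + 1)/2.
= (41 - 22 + 1)/2
= 20/2 = 10

10


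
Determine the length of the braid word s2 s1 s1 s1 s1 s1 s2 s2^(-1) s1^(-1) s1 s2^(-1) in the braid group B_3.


The word length counts the number of generators (including inverses).
Listing each generator: s2, s1, s1, s1, s1, s1, s2, s2^(-1), s1^(-1), s1, s2^(-1)
There are 11 generators in this braid word.

11


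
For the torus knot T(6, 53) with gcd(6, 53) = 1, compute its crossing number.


For a torus knot T(p, q) with gcd(p,q)=1,
the crossing number is min(p*(q-1), q*(p-1)).
p*(q-1) = 6*52 = 312
q*(p-1) = 53*5 = 265
min(312, 265) = 265

265


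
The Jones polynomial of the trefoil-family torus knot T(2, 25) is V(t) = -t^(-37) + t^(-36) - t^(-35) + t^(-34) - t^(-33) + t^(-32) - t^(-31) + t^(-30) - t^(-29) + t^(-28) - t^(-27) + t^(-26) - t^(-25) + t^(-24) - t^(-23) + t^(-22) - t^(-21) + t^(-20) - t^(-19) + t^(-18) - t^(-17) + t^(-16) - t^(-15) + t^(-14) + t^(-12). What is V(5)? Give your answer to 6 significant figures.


Substituting t = 5 into V(t) = -t^(-37) + t^(-36) - t^(-35) + t^(-34) - t^(-33) + t^(-32) - t^(-31) + t^(-30) - t^(-29) + t^(-28) - t^(-27) + t^(-26) - t^(-25) + t^(-24) - t^(-23) + t^(-22) - t^(-21) + t^(-20) - t^(-19) + t^(-18) - t^(-17) + t^(-16) - t^(-15) + t^(-14) + t^(-12):
  (-)t^(-37) = -1.37439e-26
  (+)t^(-36) = 6.87195e-26
  (-)t^(-35) = -3.43597e-25
  (+)t^(-34) = 1.71799e-24
  (-)t^(-33) = -8.58993e-24
  (+)t^(-32) = 4.29497e-23
  (-)t^(-31) = -2.14748e-22
  (+)t^(-30) = 1.07374e-21
  (-)t^(-29) = -5.36871e-21
  (+)t^(-28) = 2.68435e-20
  (-)t^(-27) = -1.34218e-19
  (+)t^(-26) = 6.71089e-19
  (-)t^(-25) = -3.35544e-18
  (+)t^(-24) = 1.67772e-17
  (-)t^(-23) = -8.38861e-17
  (+)t^(-22) = 4.1943e-16
  (-)t^(-21) = -2.09715e-15
  (+)t^(-20) = 1.04858e-14
  (-)t^(-19) = -5.24288e-14
  (+)t^(-18) = 2.62144e-13
  (-)t^(-17) = -1.31072e-12
  (+)t^(-16) = 6.5536e-12
  (-)t^(-15) = -3.2768e-11
  (+)t^(-14) = 1.6384e-10
  (+)t^(-12) = 4.096e-09
Sum = (-1.37439e-26) + (6.87195e-26) + (-3.43597e-25) + (1.71799e-24) + (-8.58993e-24) + (4.29497e-23) + (-2.14748e-22) + (1.07374e-21) + (-5.36871e-21) + (2.68435e-20) + (-1.34218e-19) + (6.71089e-19) + (-3.35544e-18) + (1.67772e-17) + (-8.38861e-17) + (4.1943e-16) + (-2.09715e-15) + (1.04858e-14) + (-5.24288e-14) + (2.62144e-13) + (-1.31072e-12) + (6.5536e-12) + (-3.2768e-11) + (1.6384e-10) + (4.096e-09)
= 4.232533333e-09
Rounded to 6 significant figures: 4.23253e-09

4.23253e-09


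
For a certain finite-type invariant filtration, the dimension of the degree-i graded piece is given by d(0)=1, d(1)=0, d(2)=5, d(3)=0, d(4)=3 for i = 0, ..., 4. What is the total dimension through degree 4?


Total dimension = d(0) + d(1) + ... + d(4)
= 1 + 0 + 5 + 0 + 3
= 9

9


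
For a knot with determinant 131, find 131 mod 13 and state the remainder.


Step 1: A knot is p-colorable if and only if p divides its determinant.
Step 2: Compute 131 mod 13.
131 = 10 * 13 + 1
Step 3: 131 mod 13 = 1
Step 4: The knot is 13-colorable: no

1


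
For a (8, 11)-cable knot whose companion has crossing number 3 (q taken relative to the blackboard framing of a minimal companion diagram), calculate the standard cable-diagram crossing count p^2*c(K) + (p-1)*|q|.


Step 1: Each of the c(K) crossings of the companion diagram becomes p*p = p^2 crossings among the p parallel strands, and each of the |q| twists s_1 s_2 ... s_(p-1) adds (p-1) crossings.
  Crossings = p^2 * c(K) + (p-1)*|q|
Step 2: = 8^2 * 3 + (8-1)*11
Step 3: = 64*3 + 7*11
Step 4: = 192 + 77 = 269

269


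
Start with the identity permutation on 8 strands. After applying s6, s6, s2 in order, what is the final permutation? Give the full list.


Starting with identity [1, 2, 3, 4, 5, 6, 7, 8].
Apply generators in sequence:
  After s6: [1, 2, 3, 4, 5, 7, 6, 8]
  After s6: [1, 2, 3, 4, 5, 6, 7, 8]
  After s2: [1, 3, 2, 4, 5, 6, 7, 8]
Final permutation: [1, 3, 2, 4, 5, 6, 7, 8]

[1, 3, 2, 4, 5, 6, 7, 8]


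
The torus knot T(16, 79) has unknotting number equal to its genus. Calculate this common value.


For a torus knot T(p,q), both the unknotting number and genus equal (p-1)(q-1)/2.
= (16-1)(79-1)/2
= 15*78/2
= 1170/2 = 585

585


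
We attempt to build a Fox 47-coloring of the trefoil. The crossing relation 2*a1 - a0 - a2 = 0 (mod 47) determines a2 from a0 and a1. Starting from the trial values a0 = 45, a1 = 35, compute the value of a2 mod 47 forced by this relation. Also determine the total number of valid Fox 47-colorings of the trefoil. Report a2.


Step 1: Apply the given crossing relation 2*a1 - a0 - a2 = 0 (mod 47).
  a2 = 2*a1 - a0 mod 47
  a2 = 2*35 - 45 mod 47
  a2 = 70 - 45 mod 47
  a2 = 25 mod 47 = 25
Step 2: The trefoil has determinant 3.
  Number of Fox p-colorings (p prime) is p^2 if p = 3, else p.
  Since 47 does not divide 3, only trivial (constant) colorings exist.
  (So the trial a0 = 45, a1 = 35 with a0 != a1 does NOT extend to a valid coloring of the whole trefoil: the other two crossing relations require 3*(a1 - a0) = 0 (mod 47), which fails.)
  Total colorings = 47
Step 3: a2 = 25, total Fox 47-colorings = 47

25


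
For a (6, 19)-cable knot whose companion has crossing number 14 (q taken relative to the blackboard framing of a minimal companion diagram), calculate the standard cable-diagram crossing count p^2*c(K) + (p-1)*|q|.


Step 1: Each of the c(K) crossings of the companion diagram becomes p*p = p^2 crossings among the p parallel strands, and each of the |q| twists s_1 s_2 ... s_(p-1) adds (p-1) crossings.
  Crossings = p^2 * c(K) + (p-1)*|q|
Step 2: = 6^2 * 14 + (6-1)*19
Step 3: = 36*14 + 5*19
Step 4: = 504 + 95 = 599

599


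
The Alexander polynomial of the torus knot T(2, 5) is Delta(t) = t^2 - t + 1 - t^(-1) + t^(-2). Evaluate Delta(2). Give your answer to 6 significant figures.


Substituting t = 2 into Delta(t) = t^2 - t + 1 - t^(-1) + t^(-2):
Term values: (4) + (-2) + (1) + (-0.5) + (0.25)
Sum = 2.75
Rounded to 6 significant figures: 2.75

2.75


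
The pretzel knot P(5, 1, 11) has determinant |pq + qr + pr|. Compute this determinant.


Step 1: Compute pq + qr + pr.
pq = 5*1 = 5
qr = 1*11 = 11
pr = 5*11 = 55
pq + qr + pr = 5 + 11 + 55 = 71
Step 2: Take absolute value.
det(P(5,1,11)) = |71| = 71

71


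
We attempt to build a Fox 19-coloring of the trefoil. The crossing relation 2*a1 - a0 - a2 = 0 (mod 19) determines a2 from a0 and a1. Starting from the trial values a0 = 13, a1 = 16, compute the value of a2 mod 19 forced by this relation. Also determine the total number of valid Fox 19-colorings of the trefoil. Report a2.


Step 1: Apply the given crossing relation 2*a1 - a0 - a2 = 0 (mod 19).
  a2 = 2*a1 - a0 mod 19
  a2 = 2*16 - 13 mod 19
  a2 = 32 - 13 mod 19
  a2 = 19 mod 19 = 0
Step 2: The trefoil has determinant 3.
  Number of Fox p-colorings (p prime) is p^2 if p = 3, else p.
  Since 19 does not divide 3, only trivial (constant) colorings exist.
  (So the trial a0 = 13, a1 = 16 with a0 != a1 does NOT extend to a valid coloring of the whole trefoil: the other two crossing relations require 3*(a1 - a0) = 0 (mod 19), which fails.)
  Total colorings = 19
Step 3: a2 = 0, total Fox 19-colorings = 19

0


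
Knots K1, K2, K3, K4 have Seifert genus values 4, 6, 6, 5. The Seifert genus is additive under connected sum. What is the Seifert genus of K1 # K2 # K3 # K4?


The Seifert genus is additive under connected sum.
Seifert genus(K1 # K2 # K3 # K4) = (4) + (6) + (6) + (5)
= 21

21


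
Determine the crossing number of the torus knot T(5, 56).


For a torus knot T(p, q) with gcd(p,q)=1,
the crossing number is min(p*(q-1), q*(p-1)).
p*(q-1) = 5*55 = 275
q*(p-1) = 56*4 = 224
min(275, 224) = 224

224


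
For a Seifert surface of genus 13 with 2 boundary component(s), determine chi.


chi = 2 - 2g - b
= 2 - 2*13 - 2
= 2 - 26 - 2 = -26

-26


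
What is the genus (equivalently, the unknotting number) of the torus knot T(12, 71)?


For a torus knot T(p,q), both the unknotting number and genus equal (p-1)(q-1)/2.
= (12-1)(71-1)/2
= 11*70/2
= 770/2 = 385

385


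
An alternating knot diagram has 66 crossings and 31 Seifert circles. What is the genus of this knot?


For alternating knots, g = (c - s + 1)/2.
= (66 - 31 + 1)/2
= 36/2 = 18

18


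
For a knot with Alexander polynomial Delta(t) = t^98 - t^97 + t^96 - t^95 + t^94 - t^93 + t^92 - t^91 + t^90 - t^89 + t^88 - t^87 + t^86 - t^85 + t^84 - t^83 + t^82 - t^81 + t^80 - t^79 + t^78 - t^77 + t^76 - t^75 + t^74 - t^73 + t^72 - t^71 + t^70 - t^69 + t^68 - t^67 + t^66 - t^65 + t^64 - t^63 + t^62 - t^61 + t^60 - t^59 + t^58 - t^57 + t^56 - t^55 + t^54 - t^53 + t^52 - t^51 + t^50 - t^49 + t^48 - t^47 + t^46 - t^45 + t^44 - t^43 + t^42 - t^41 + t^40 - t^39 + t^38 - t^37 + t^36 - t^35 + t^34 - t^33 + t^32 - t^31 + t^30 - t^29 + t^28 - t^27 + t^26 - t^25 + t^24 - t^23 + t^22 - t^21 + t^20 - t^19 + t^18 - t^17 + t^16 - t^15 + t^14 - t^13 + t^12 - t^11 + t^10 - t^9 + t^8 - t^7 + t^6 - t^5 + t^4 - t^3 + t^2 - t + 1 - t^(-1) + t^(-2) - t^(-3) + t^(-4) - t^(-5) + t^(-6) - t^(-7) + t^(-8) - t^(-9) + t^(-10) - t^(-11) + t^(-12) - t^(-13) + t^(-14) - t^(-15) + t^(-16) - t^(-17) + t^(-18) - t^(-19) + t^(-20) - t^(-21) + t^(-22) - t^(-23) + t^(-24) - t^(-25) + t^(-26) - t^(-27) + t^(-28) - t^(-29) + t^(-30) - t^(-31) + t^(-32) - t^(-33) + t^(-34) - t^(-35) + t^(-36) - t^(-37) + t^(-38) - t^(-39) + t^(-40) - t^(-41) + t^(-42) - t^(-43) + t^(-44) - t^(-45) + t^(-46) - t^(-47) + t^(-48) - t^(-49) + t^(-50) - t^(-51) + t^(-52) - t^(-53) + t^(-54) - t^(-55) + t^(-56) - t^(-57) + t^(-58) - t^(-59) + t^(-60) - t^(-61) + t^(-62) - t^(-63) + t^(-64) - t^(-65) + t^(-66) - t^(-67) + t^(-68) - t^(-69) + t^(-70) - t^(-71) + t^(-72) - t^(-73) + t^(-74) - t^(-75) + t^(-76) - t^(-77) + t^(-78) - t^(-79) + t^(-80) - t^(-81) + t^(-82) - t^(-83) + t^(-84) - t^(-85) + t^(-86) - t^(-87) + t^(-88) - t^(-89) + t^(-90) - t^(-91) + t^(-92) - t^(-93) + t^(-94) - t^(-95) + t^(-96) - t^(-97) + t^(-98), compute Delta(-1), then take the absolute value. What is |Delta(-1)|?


Step 1: The polynomial has 197 terms with alternating signs, exponents from 98 down to -98.
Step 2: Substitute t = -1. The i-th term has coefficient (-1)^i and exponent (m-i),
  so its value is (-1)^i * (-1)^(m-i) = (-1)^m = 1 for every i.
Step 3: All 197 terms equal 1, so Delta(-1) = 197 * (1) = 197
Step 4: |Delta(-1)| = 197

197


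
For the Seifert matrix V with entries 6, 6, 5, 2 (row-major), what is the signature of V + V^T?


Step 1: V + V^T = [[12, 11], [11, 4]]
Step 2: trace = 16, det = -73
Step 3: Discriminant = 16^2 - 4*(-73) = 548
Step 4: Eigenvalues: 19.7047, -3.7047
Step 5: Signature = (# positive eigenvalues) - (# negative eigenvalues) = 0

0


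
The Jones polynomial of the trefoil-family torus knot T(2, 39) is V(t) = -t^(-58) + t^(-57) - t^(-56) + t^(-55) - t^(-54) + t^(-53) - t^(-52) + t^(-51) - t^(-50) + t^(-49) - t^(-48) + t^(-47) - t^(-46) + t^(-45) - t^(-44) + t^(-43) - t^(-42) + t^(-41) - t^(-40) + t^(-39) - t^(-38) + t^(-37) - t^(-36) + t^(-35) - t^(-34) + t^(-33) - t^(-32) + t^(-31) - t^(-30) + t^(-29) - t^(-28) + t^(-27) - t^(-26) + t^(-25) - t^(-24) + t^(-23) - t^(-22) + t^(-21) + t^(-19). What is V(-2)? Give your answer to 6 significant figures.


Substituting t = -2 into V(t) = -t^(-58) + t^(-57) - t^(-56) + t^(-55) - t^(-54) + t^(-53) - t^(-52) + t^(-51) - t^(-50) + t^(-49) - t^(-48) + t^(-47) - t^(-46) + t^(-45) - t^(-44) + t^(-43) - t^(-42) + t^(-41) - t^(-40) + t^(-39) - t^(-38) + t^(-37) - t^(-36) + t^(-35) - t^(-34) + t^(-33) - t^(-32) + t^(-31) - t^(-30) + t^(-29) - t^(-28) + t^(-27) - t^(-26) + t^(-25) - t^(-24) + t^(-23) - t^(-22) + t^(-21) + t^(-19):
  (-)t^(-58) = -3.46945e-18
  (+)t^(-57) = -6.93889e-18
  (-)t^(-56) = -1.38778e-17
  (+)t^(-55) = -2.77556e-17
  (-)t^(-54) = -5.55112e-17
  (+)t^(-53) = -1.11022e-16
  (-)t^(-52) = -2.22045e-16
  (+)t^(-51) = -4.44089e-16
  (-)t^(-50) = -8.88178e-16
  (+)t^(-49) = -1.77636e-15
  (-)t^(-48) = -3.55271e-15
  (+)t^(-47) = -7.10543e-15
  (-)t^(-46) = -1.42109e-14
  (+)t^(-45) = -2.84217e-14
  (-)t^(-44) = -5.68434e-14
  (+)t^(-43) = -1.13687e-13
  (-)t^(-42) = -2.27374e-13
  (+)t^(-41) = -4.54747e-13
  (-)t^(-40) = -9.09495e-13
  (+)t^(-39) = -1.81899e-12
  (-)t^(-38) = -3.63798e-12
  (+)t^(-37) = -7.27596e-12
  (-)t^(-36) = -1.45519e-11
  (+)t^(-35) = -2.91038e-11
  (-)t^(-34) = -5.82077e-11
  (+)t^(-33) = -1.16415e-10
  (-)t^(-32) = -2.32831e-10
  (+)t^(-31) = -4.65661e-10
  (-)t^(-30) = -9.31323e-10
  (+)t^(-29) = -1.86265e-09
  (-)t^(-28) = -3.72529e-09
  (+)t^(-27) = -7.45058e-09
  (-)t^(-26) = -1.49012e-08
  (+)t^(-25) = -2.98023e-08
  (-)t^(-24) = -5.96046e-08
  (+)t^(-23) = -1.19209e-07
  (-)t^(-22) = -2.38419e-07
  (+)t^(-21) = -4.76837e-07
  (+)t^(-19) = -1.90735e-06
Sum = (-3.46945e-18) + (-6.93889e-18) + (-1.38778e-17) + (-2.77556e-17) + (-5.55112e-17) + (-1.11022e-16) + (-2.22045e-16) + (-4.44089e-16) + (-8.88178e-16) + (-1.77636e-15) + (-3.55271e-15) + (-7.10543e-15) + (-1.42109e-14) + (-2.84217e-14) + (-5.68434e-14) + (-1.13687e-13) + (-2.27374e-13) + (-4.54747e-13) + (-9.09495e-13) + (-1.81899e-12) + (-3.63798e-12) + (-7.27596e-12) + (-1.45519e-11) + (-2.91038e-11) + (-5.82077e-11) + (-1.16415e-10) + (-2.32831e-10) + (-4.65661e-10) + (-9.31323e-10) + (-1.86265e-09) + (-3.72529e-09) + (-7.45058e-09) + (-1.49012e-08) + (-2.98023e-08) + (-5.96046e-08) + (-1.19209e-07) + (-2.38419e-07) + (-4.76837e-07) + (-1.90735e-06)
= -2.861022949e-06
Rounded to 6 significant figures: -2.86102e-06

-2.86102e-06


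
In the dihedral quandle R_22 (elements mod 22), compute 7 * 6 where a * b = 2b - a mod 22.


7 * 6 = 2*6 - 7 mod 22
= 12 - 7 mod 22
= 5 mod 22 = 5

5


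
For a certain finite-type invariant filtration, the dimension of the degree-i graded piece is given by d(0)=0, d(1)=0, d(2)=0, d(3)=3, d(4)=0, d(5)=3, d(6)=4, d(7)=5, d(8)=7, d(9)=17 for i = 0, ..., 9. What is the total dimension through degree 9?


Total dimension = d(0) + d(1) + ... + d(9)
= 0 + 0 + 0 + 3 + 0 + 3 + 4 + 5 + 7 + 17
= 39

39


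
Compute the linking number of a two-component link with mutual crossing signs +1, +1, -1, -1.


Step 1: Count positive crossings: 2
Step 2: Count negative crossings: 2
Step 3: Sum of signs = 2 - 2 = 0
Step 4: Linking number = sum/2 = 0/2 = 0

0


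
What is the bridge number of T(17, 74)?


The bridge number of T(p,q) is min(p,q).
min(17, 74) = 17

17


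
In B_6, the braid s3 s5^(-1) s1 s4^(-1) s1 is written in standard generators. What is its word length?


The word length counts the number of generators (including inverses).
Listing each generator: s3, s5^(-1), s1, s4^(-1), s1
There are 5 generators in this braid word.

5


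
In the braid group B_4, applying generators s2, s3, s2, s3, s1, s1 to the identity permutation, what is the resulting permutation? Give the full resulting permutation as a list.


Starting with identity [1, 2, 3, 4].
Apply generators in sequence:
  After s2: [1, 3, 2, 4]
  After s3: [1, 3, 4, 2]
  After s2: [1, 4, 3, 2]
  After s3: [1, 4, 2, 3]
  After s1: [4, 1, 2, 3]
  After s1: [1, 4, 2, 3]
Final permutation: [1, 4, 2, 3]

[1, 4, 2, 3]


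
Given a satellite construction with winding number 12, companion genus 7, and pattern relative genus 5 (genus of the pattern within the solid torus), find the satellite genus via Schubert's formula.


Schubert: g(satellite) = g_rel(pattern) + |winding| * g(companion),
where g_rel(pattern) is the genus of the pattern relative to the solid torus.
= 5 + 12 * 7
= 5 + 84 = 89

89


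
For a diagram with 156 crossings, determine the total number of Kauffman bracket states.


Each crossing contributes 2 choices (A-smoothing or B-smoothing).
Total states = 2^156 = 91343852333181432387730302044767688728495783936

91343852333181432387730302044767688728495783936


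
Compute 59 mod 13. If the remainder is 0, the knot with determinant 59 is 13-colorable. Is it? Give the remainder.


Step 1: A knot is p-colorable if and only if p divides its determinant.
Step 2: Compute 59 mod 13.
59 = 4 * 13 + 7
Step 3: 59 mod 13 = 7
Step 4: The knot is 13-colorable: no

7


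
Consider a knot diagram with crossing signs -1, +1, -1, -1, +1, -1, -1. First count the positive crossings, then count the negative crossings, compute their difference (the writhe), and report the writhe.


Step 1: Count positive crossings (+1).
Positive crossings: 2
Step 2: Count negative crossings (-1).
Negative crossings: 5
Step 3: Writhe = (positive) - (negative)
w = 2 - 5 = -3
Step 4: |w| = 3, and w is negative

-3


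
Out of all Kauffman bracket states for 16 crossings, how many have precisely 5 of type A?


We choose which 5 of 16 crossings get A-smoothings.
C(16, 5) = 16! / (5! * 11!)
= 4368

4368


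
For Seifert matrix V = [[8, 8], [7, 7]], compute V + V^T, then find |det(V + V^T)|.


Step 1: Form V + V^T where V = [[8, 8], [7, 7]]
  V^T = [[8, 7], [8, 7]]
  V + V^T = [[16, 15], [15, 14]]
Step 2: det(V + V^T) = 16*14 - 15*15
  = 224 - 225 = -1
Step 3: Knot determinant = |det(V + V^T)| = |-1| = 1

1


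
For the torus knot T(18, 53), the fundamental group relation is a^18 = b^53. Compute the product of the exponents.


The relation is a^18 = b^53.
Product of exponents = 18 * 53
= 954

954


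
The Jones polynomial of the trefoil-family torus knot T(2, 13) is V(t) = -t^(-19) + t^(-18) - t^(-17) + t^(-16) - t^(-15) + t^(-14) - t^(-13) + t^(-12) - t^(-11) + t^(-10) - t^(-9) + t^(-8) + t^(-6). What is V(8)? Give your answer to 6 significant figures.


Substituting t = 8 into V(t) = -t^(-19) + t^(-18) - t^(-17) + t^(-16) - t^(-15) + t^(-14) - t^(-13) + t^(-12) - t^(-11) + t^(-10) - t^(-9) + t^(-8) + t^(-6):
  (-)t^(-19) = -6.93889e-18
  (+)t^(-18) = 5.55112e-17
  (-)t^(-17) = -4.44089e-16
  (+)t^(-16) = 3.55271e-15
  (-)t^(-15) = -2.84217e-14
  (+)t^(-14) = 2.27374e-13
  (-)t^(-13) = -1.81899e-12
  (+)t^(-12) = 1.45519e-11
  (-)t^(-11) = -1.16415e-10
  (+)t^(-10) = 9.31323e-10
  (-)t^(-9) = -7.45058e-09
  (+)t^(-8) = 5.96046e-08
  (+)t^(-6) = 3.8147e-06
Sum = (-6.93889e-18) + (5.55112e-17) + (-4.44089e-16) + (3.55271e-15) + (-2.84217e-14) + (2.27374e-13) + (-1.81899e-12) + (1.45519e-11) + (-1.16415e-10) + (9.31323e-10) + (-7.45058e-09) + (5.96046e-08) + (3.8147e-06)
= 3.867679172e-06
Rounded to 6 significant figures: 3.86768e-06

3.86768e-06


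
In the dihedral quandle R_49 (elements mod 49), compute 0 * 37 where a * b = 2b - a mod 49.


0 * 37 = 2*37 - 0 mod 49
= 74 - 0 mod 49
= 74 mod 49 = 25

25


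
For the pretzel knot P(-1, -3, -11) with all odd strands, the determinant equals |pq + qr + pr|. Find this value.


Step 1: Compute pq + qr + pr.
pq = (-1)*(-3) = 3
qr = (-3)*(-11) = 33
pr = (-1)*(-11) = 11
pq + qr + pr = 3 + 33 + 11 = 47
Step 2: Take absolute value.
det(P(-1,-3,-11)) = |47| = 47

47


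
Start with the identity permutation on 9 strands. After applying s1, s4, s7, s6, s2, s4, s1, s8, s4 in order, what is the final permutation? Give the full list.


Starting with identity [1, 2, 3, 4, 5, 6, 7, 8, 9].
Apply generators in sequence:
  After s1: [2, 1, 3, 4, 5, 6, 7, 8, 9]
  After s4: [2, 1, 3, 5, 4, 6, 7, 8, 9]
  After s7: [2, 1, 3, 5, 4, 6, 8, 7, 9]
  After s6: [2, 1, 3, 5, 4, 8, 6, 7, 9]
  After s2: [2, 3, 1, 5, 4, 8, 6, 7, 9]
  After s4: [2, 3, 1, 4, 5, 8, 6, 7, 9]
  After s1: [3, 2, 1, 4, 5, 8, 6, 7, 9]
  After s8: [3, 2, 1, 4, 5, 8, 6, 9, 7]
  After s4: [3, 2, 1, 5, 4, 8, 6, 9, 7]
Final permutation: [3, 2, 1, 5, 4, 8, 6, 9, 7]

[3, 2, 1, 5, 4, 8, 6, 9, 7]


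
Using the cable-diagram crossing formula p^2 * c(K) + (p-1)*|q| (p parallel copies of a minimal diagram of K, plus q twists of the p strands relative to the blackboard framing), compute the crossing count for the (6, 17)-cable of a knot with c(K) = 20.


Step 1: Each of the c(K) crossings of the companion diagram becomes p*p = p^2 crossings among the p parallel strands, and each of the |q| twists s_1 s_2 ... s_(p-1) adds (p-1) crossings.
  Crossings = p^2 * c(K) + (p-1)*|q|
Step 2: = 6^2 * 20 + (6-1)*17
Step 3: = 36*20 + 5*17
Step 4: = 720 + 85 = 805

805


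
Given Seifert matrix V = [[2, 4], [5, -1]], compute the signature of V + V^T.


Step 1: V + V^T = [[4, 9], [9, -2]]
Step 2: trace = 2, det = -89
Step 3: Discriminant = 2^2 - 4*(-89) = 360
Step 4: Eigenvalues: 10.4868, -8.48683
Step 5: Signature = (# positive eigenvalues) - (# negative eigenvalues) = 0

0


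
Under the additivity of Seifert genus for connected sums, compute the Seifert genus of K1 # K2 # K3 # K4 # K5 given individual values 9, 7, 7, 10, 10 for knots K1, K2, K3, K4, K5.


The Seifert genus is additive under connected sum.
Seifert genus(K1 # K2 # K3 # K4 # K5) = (9) + (7) + (7) + (10) + (10)
= 43

43


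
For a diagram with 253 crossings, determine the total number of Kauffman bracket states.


Each crossing contributes 2 choices (A-smoothing or B-smoothing).
Total states = 2^253 = 14474011154664524427946373126085988481658748083205070504932198000989141204992

14474011154664524427946373126085988481658748083205070504932198000989141204992


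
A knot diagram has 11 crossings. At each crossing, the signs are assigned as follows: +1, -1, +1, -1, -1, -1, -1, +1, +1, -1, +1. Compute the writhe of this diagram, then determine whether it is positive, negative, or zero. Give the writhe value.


Step 1: Count positive crossings (+1).
Positive crossings: 5
Step 2: Count negative crossings (-1).
Negative crossings: 6
Step 3: Writhe = (positive) - (negative)
w = 5 - 6 = -1
Step 4: |w| = 1, and w is negative

-1


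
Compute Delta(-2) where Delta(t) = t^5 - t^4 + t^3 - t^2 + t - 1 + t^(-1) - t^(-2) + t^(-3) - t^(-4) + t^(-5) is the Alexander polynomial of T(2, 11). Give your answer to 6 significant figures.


Substituting t = -2 into Delta(t) = t^5 - t^4 + t^3 - t^2 + t - 1 + t^(-1) - t^(-2) + t^(-3) - t^(-4) + t^(-5):
Term values: (-32) + (-16) + (-8) + (-4) + (-2) + (-1) + (-0.5) + (-0.25) + (-0.125) + (-0.0625) + (-0.03125)
Sum = -63.96875
Rounded to 6 significant figures: -63.9688

-63.9688


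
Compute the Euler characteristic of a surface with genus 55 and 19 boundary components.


chi = 2 - 2g - b
= 2 - 2*55 - 19
= 2 - 110 - 19 = -127

-127


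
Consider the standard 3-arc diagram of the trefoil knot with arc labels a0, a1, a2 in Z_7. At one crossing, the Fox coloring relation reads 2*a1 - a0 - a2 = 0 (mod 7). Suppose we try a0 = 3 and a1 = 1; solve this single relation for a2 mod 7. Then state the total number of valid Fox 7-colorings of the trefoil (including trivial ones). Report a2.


Step 1: Apply the given crossing relation 2*a1 - a0 - a2 = 0 (mod 7).
  a2 = 2*a1 - a0 mod 7
  a2 = 2*1 - 3 mod 7
  a2 = 2 - 3 mod 7
  a2 = -1 mod 7 = 6
Step 2: The trefoil has determinant 3.
  Number of Fox p-colorings (p prime) is p^2 if p = 3, else p.
  Since 7 does not divide 3, only trivial (constant) colorings exist.
  (So the trial a0 = 3, a1 = 1 with a0 != a1 does NOT extend to a valid coloring of the whole trefoil: the other two crossing relations require 3*(a1 - a0) = 0 (mod 7), which fails.)
  Total colorings = 7
Step 3: a2 = 6, total Fox 7-colorings = 7

6


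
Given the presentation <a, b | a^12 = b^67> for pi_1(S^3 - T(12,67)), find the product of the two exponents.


The relation is a^12 = b^67.
Product of exponents = 12 * 67
= 804

804


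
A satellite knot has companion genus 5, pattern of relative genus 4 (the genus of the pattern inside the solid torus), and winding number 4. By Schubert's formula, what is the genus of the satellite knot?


Schubert: g(satellite) = g_rel(pattern) + |winding| * g(companion),
where g_rel(pattern) is the genus of the pattern relative to the solid torus.
= 4 + 4 * 5
= 4 + 20 = 24

24


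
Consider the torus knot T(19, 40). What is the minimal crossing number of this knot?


For a torus knot T(p, q) with gcd(p,q)=1,
the crossing number is min(p*(q-1), q*(p-1)).
p*(q-1) = 19*39 = 741
q*(p-1) = 40*18 = 720
min(741, 720) = 720

720


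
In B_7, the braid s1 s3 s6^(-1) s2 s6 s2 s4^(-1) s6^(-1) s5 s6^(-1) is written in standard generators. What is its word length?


The word length counts the number of generators (including inverses).
Listing each generator: s1, s3, s6^(-1), s2, s6, s2, s4^(-1), s6^(-1), s5, s6^(-1)
There are 10 generators in this braid word.

10


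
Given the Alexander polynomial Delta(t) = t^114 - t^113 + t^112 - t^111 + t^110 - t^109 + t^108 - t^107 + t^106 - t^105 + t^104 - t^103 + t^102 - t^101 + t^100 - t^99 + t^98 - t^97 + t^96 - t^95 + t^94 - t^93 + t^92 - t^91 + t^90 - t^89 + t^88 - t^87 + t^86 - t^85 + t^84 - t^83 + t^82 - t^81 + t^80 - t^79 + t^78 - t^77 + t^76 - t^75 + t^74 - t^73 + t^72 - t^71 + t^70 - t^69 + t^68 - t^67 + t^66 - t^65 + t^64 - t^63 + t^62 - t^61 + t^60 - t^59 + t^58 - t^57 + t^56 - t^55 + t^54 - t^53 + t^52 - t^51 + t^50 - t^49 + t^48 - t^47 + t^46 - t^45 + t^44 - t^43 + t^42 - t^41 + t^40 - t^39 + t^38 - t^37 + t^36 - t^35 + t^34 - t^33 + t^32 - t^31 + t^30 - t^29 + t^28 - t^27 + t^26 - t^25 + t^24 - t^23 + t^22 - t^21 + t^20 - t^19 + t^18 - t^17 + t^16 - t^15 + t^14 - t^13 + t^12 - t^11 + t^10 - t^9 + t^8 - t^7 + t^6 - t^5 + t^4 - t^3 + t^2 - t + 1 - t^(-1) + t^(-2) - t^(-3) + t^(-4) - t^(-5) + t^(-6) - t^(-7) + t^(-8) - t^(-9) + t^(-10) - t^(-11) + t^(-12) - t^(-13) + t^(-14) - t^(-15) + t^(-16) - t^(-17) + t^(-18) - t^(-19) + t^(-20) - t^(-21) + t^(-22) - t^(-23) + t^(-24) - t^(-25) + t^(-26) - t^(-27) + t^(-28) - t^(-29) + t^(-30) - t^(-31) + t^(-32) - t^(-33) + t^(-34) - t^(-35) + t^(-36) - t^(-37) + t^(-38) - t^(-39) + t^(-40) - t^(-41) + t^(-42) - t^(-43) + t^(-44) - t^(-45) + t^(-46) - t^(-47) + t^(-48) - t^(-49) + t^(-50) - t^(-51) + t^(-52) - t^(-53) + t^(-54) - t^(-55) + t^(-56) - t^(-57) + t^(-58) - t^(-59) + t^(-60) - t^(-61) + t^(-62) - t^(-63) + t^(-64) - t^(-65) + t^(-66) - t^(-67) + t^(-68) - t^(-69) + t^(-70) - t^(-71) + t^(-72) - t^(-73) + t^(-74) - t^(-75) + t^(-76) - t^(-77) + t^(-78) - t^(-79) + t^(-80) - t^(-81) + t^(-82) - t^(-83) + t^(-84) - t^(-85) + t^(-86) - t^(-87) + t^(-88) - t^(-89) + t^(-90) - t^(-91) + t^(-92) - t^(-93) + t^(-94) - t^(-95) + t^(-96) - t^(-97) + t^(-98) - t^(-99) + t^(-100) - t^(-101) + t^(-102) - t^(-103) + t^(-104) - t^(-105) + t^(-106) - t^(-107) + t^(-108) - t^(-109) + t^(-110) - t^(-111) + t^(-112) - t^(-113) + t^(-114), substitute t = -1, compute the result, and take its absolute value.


Step 1: The polynomial has 229 terms with alternating signs, exponents from 114 down to -114.
Step 2: Substitute t = -1. The i-th term has coefficient (-1)^i and exponent (m-i),
  so its value is (-1)^i * (-1)^(m-i) = (-1)^m = 1 for every i.
Step 3: All 229 terms equal 1, so Delta(-1) = 229 * (1) = 229
Step 4: |Delta(-1)| = 229

229


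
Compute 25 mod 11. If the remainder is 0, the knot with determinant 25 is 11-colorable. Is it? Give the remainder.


Step 1: A knot is p-colorable if and only if p divides its determinant.
Step 2: Compute 25 mod 11.
25 = 2 * 11 + 3
Step 3: 25 mod 11 = 3
Step 4: The knot is 11-colorable: no

3


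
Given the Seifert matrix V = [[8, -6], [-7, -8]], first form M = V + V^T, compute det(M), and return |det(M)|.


Step 1: Form V + V^T where V = [[8, -6], [-7, -8]]
  V^T = [[8, -7], [-6, -8]]
  V + V^T = [[16, -13], [-13, -16]]
Step 2: det(V + V^T) = 16*(-16) - (-13)*(-13)
  = -256 - 169 = -425
Step 3: Knot determinant = |det(V + V^T)| = |-425| = 425

425


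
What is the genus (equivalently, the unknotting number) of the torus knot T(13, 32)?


For a torus knot T(p,q), both the unknotting number and genus equal (p-1)(q-1)/2.
= (13-1)(32-1)/2
= 12*31/2
= 372/2 = 186

186


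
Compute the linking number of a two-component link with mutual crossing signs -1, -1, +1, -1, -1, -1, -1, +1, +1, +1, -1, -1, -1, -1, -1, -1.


Step 1: Count positive crossings: 4
Step 2: Count negative crossings: 12
Step 3: Sum of signs = 4 - 12 = -8
Step 4: Linking number = sum/2 = -8/2 = -4

-4


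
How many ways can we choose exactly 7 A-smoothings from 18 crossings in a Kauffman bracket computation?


We choose which 7 of 18 crossings get A-smoothings.
C(18, 7) = 18! / (7! * 11!)
= 31824

31824


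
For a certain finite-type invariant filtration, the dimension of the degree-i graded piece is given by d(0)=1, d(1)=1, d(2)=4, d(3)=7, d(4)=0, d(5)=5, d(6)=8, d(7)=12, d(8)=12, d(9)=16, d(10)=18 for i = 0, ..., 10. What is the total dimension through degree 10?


Total dimension = d(0) + d(1) + ... + d(10)
= 1 + 1 + 4 + 7 + 0 + 5 + 8 + 12 + 12 + 16 + 18
= 84

84


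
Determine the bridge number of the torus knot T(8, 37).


The bridge number of T(p,q) is min(p,q).
min(8, 37) = 8

8


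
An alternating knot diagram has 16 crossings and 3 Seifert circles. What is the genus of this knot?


For alternating knots, g = (c - s + 1)/2.
= (16 - 3 + 1)/2
= 14/2 = 7

7


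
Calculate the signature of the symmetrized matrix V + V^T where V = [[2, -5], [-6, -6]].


Step 1: V + V^T = [[4, -11], [-11, -12]]
Step 2: trace = -8, det = -169
Step 3: Discriminant = (-8)^2 - 4*(-169) = 740
Step 4: Eigenvalues: 9.60147, -17.6015
Step 5: Signature = (# positive eigenvalues) - (# negative eigenvalues) = 0

0


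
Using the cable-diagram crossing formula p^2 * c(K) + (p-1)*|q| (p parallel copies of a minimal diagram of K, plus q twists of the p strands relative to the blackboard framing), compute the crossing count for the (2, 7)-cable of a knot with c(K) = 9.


Step 1: Each of the c(K) crossings of the companion diagram becomes p*p = p^2 crossings among the p parallel strands, and each of the |q| twists s_1 s_2 ... s_(p-1) adds (p-1) crossings.
  Crossings = p^2 * c(K) + (p-1)*|q|
Step 2: = 2^2 * 9 + (2-1)*7
Step 3: = 4*9 + 1*7
Step 4: = 36 + 7 = 43

43


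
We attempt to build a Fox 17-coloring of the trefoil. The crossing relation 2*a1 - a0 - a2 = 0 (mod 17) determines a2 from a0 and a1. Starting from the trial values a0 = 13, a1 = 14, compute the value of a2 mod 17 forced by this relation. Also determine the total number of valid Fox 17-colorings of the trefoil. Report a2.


Step 1: Apply the given crossing relation 2*a1 - a0 - a2 = 0 (mod 17).
  a2 = 2*a1 - a0 mod 17
  a2 = 2*14 - 13 mod 17
  a2 = 28 - 13 mod 17
  a2 = 15 mod 17 = 15
Step 2: The trefoil has determinant 3.
  Number of Fox p-colorings (p prime) is p^2 if p = 3, else p.
  Since 17 does not divide 3, only trivial (constant) colorings exist.
  (So the trial a0 = 13, a1 = 14 with a0 != a1 does NOT extend to a valid coloring of the whole trefoil: the other two crossing relations require 3*(a1 - a0) = 0 (mod 17), which fails.)
  Total colorings = 17
Step 3: a2 = 15, total Fox 17-colorings = 17

15


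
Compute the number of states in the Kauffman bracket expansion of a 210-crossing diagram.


Each crossing contributes 2 choices (A-smoothing or B-smoothing).
Total states = 2^210 = 1645504557321206042154969182557350504982735865633579863348609024

1645504557321206042154969182557350504982735865633579863348609024


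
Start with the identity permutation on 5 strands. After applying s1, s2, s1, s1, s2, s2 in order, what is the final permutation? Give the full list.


Starting with identity [1, 2, 3, 4, 5].
Apply generators in sequence:
  After s1: [2, 1, 3, 4, 5]
  After s2: [2, 3, 1, 4, 5]
  After s1: [3, 2, 1, 4, 5]
  After s1: [2, 3, 1, 4, 5]
  After s2: [2, 1, 3, 4, 5]
  After s2: [2, 3, 1, 4, 5]
Final permutation: [2, 3, 1, 4, 5]

[2, 3, 1, 4, 5]


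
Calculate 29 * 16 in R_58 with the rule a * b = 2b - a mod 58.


29 * 16 = 2*16 - 29 mod 58
= 32 - 29 mod 58
= 3 mod 58 = 3

3


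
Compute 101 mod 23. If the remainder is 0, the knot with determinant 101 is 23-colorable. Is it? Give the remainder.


Step 1: A knot is p-colorable if and only if p divides its determinant.
Step 2: Compute 101 mod 23.
101 = 4 * 23 + 9
Step 3: 101 mod 23 = 9
Step 4: The knot is 23-colorable: no

9
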